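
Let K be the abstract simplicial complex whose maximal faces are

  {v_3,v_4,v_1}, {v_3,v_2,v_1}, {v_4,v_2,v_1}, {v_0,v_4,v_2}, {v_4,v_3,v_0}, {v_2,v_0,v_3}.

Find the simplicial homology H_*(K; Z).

H_0 = Z,  H_1 = 0,  H_2 = Z.

Order the vertices as v_0 < v_1 < v_2 < v_3 < v_4. Listing each simplex with vertices in this order, K has dimension 2 with simplices:

  0-simplices (5): [v_0], [v_1], [v_2], [v_3], [v_4]
  1-simplices (9): [v_0,v_2], [v_0,v_3], [v_0,v_4], [v_1,v_2], [v_1,v_3], [v_1,v_4], [v_2,v_3], [v_2,v_4], [v_3,v_4]
  2-simplices (6): [v_0,v_2,v_3], [v_0,v_2,v_4], [v_0,v_3,v_4], [v_1,v_2,v_3], [v_1,v_2,v_4], [v_1,v_3,v_4]

Hence C_0 ≅ Z^5, C_1 ≅ Z^9, C_2 ≅ Z^6.

Boundary ∂_1: C_1 → C_0 maps an edge to its endpoints' difference, ∂[p,q] = q − p.
The 5×9 boundary matrix has rank 4 and Smith normal form diag(1,1,1,1).

The boundary map ∂_2: C_2 → C_1 sends each 2-simplex [p,q,r] to [q,r] − [p,r] + [p,q]. For instance
  ∂[v_1,v_2,v_3] = [v_2,v_3] − [v_1,v_3] + [v_1,v_2],
  ∂[v_0,v_2,v_3] = [v_2,v_3] − [v_0,v_3] + [v_0,v_2].
As a 9×6 matrix over Z this has rank 5, with invariant factors (1,1,1,1,1).

Reading off H_k = ker ∂_k / im ∂_{k+1}:

  H_0: rank C_0 − rank ∂_1 = 5 − 4 = 1, and the invariant factors of ∂_1 are all 1, so H_0 ≅ Z.
  H_1: rank ker ∂_1 − rank ∂_2 = (9 − 4) − 5 = 0, and the invariant factors of ∂_2 are all 1, so H_1 ≅ 0.
  H_2: rank ker ∂_2 − rank ∂_3 = (6 − 5) − 0 = 1, and there is no ∂_3, so H_2 ≅ Z.

As a check, the Euler characteristic is 5 − 9 + 6 = 2, which agrees with 1 − 0 + 1 = 2.
(K is a triangulation of the 2-sphere S^2.)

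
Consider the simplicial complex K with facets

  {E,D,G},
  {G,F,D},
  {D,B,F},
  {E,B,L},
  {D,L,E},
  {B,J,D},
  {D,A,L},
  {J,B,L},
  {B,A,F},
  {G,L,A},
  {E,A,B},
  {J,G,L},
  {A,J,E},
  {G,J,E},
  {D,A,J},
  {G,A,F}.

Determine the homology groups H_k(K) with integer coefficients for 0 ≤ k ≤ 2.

H_0 = Z,  H_1 = Z^2,  H_2 = Z.

K has 8 vertices, 24 edges, 16 triangles.
rank ∂_0 = 0, rank ∂_1 = 7 ⇒ b_0 = 8 − 0 − 7 = 1; all invariant factors of ∂_1 are 1 so no torsion. So H_0 = Z.
rank ∂_1 = 7, rank ∂_2 = 15 ⇒ b_1 = 24 − 7 − 15 = 2; all invariant factors of ∂_2 are 1 so no torsion. So H_1 = Z^2.
rank ∂_2 = 15, rank ∂_3 = 0 ⇒ b_2 = 16 − 15 − 0 = 1. So H_2 = Z.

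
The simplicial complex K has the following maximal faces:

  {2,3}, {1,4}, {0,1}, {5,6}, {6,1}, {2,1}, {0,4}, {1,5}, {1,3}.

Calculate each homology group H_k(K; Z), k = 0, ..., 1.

H_0 ≅ Z,  H_1 ≅ Z^3.

Take the total order 0 < 1 < 2 < 3 < 4 < 5 < 6 on the vertex set. Then K (dimension 1) consists of the simplices:

  0-simplices (7): [0], [1], [2], [3], [4], [5], [6]
  1-simplices (9): [0,1], [0,4], [1,2], [1,3], [1,4], [1,5], [1,6], [2,3], [5,6]

giving chain groups C_0 ≅ Z^7, C_1 ≅ Z^9.

∂_1: C_1 → C_0 maps an edge to its endpoints' difference, ∂[p,q] = q − p.
The 7×9 boundary matrix has rank 6 and Smith normal form diag(1,1,1,1,1,1).

From H_k ≅ ker(∂_k) / im(∂_{k+1}) we obtain:

  H_0: rank C_0 − rank ∂_1 = 7 − 6 = 1, and the invariant factors of ∂_1 are all 1, so H_0 ≅ Z.
  H_1: rank ker ∂_1 − rank ∂_2 = (9 − 6) − 0 = 3, and there is no ∂_2, so H_1 ≅ Z^3.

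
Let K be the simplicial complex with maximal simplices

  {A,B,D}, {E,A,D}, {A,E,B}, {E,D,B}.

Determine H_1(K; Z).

Take the total order A < B < D < E on the vertex set. Then K (dimension 2) consists of the simplices:

  0-simplices (4): A, B, D, E
  1-simplices (6): AB, AD, AE, BD, BE, DE
  2-simplices (4): ABD, ABE, ADE, BDE

so the chain groups are C_0 ≅ Z^4, C_1 ≅ Z^6, C_2 ≅ Z^4.

∂_1: C_1 → C_0 is given by ∂[p,q] = [q] − [p]. For instance
  ∂AD = D − A.
The resulting 4×6 matrix has rank 3, and its Smith normal form has invariant factors (1,1,1).

∂_2: C_2 → C_1 sends each 2-simplex [p,q,r] to [q,r] − [p,r] + [p,q]. For instance
  ∂ADE = DE − AE + AD,
  ∂BDE = DE − BE + BD.
The 6×4 boundary matrix has rank 3 and Smith normal form diag(1,1,1).

Reading off H_k = ker ∂_k / im ∂_{k+1}:

  H_1: rank ker ∂_1 − rank ∂_2 = (6 − 3) − 3 = 0, and the invariant factors of ∂_2 are all 1, so H_1 = 0.

(K is a triangulation of the 2-sphere S^2.)

H_1 = 0.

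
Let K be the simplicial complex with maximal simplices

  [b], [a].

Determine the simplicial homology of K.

H_0 = Z^2.

K has 2 vertices.
rank ∂_0 = 0, rank ∂_1 = 0 ⇒ b_0 = 2 − 0 − 0 = 2. So H_0 ≅ Z^2.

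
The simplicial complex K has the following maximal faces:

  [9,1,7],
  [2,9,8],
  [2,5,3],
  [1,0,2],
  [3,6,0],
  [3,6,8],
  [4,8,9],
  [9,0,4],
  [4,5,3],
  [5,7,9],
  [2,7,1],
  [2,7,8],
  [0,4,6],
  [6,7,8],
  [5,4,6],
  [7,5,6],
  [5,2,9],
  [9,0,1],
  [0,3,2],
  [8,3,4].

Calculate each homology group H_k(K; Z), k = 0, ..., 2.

H_0 = Z,  H_1 = Z ⊕ Z/2Z,  H_2 = 0.

K has 10 vertices, 30 edges, 20 triangles.
rank ∂_0 = 0, rank ∂_1 = 9 ⇒ b_0 = 10 − 0 − 9 = 1; all invariant factors of ∂_1 are 1 so no torsion. So H_0 = Z.
rank ∂_1 = 9, rank ∂_2 = 20 ⇒ b_1 = 30 − 9 − 20 = 1; ∂_2 has invariant factor(s) [2] giving torsion. So H_1 = Z ⊕ Z/2Z.
rank ∂_2 = 20, rank ∂_3 = 0 ⇒ b_2 = 20 − 20 − 0 = 0. So H_2 = 0.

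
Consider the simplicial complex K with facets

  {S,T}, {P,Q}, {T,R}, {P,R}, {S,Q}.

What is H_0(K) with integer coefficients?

H_0 = Z.

We work with the vertex ordering P < Q < R < S < T. The simplices of K, each written with vertices in increasing order, are:

  0-simplices (5): P, Q, R, S, T
  1-simplices (5): PQ, PR, QS, RT, ST

giving chain groups C_0 ≅ Z^5, C_1 ≅ Z^5.

The boundary map ∂_1: C_1 → C_0 maps an edge to its endpoints' difference, ∂[p,q] = q − p. For instance
  ∂QS = S − Q.
The 5×5 boundary matrix has rank 4 and Smith normal form diag(1,1,1,1).

Now H_k = ker ∂_k / im ∂_{k+1}, so:

  H_0: rank C_0 − rank ∂_1 = 5 − 4 = 1, and the invariant factors of ∂_1 are all 1, so H_0 ≅ Z.

(K is a triangulation of the circle S^1.)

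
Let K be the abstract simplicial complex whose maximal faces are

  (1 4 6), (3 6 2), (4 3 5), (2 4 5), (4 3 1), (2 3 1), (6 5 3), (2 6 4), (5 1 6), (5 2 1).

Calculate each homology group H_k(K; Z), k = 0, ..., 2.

H_0 = Z,  H_1 = Z/2,  H_2 = 0.

Fix the vertex order 1 < 2 < 3 < 4 < 5 < 6 and write every simplex with vertices in increasing order. Then dim K = 2 and the simplices of K are:

  0-simplices (6): [1], [2], [3], [4], [5], [6]
  1-simplices (15): [1,2], [1,3], [1,4], [1,5], [1,6], [2,3], [2,4], [2,5], [2,6], [3,4], [3,5], [3,6], [4,5], [4,6], [5,6]
  2-simplices (10): [1,2,3], [1,2,5], [1,3,4], [1,4,6], [1,5,6], [2,3,6], [2,4,5], [2,4,6], [3,4,5], [3,5,6]

so the chain groups are C_0 ≅ Z^6, C_1 ≅ Z^15, C_2 ≅ Z^10.

The boundary map ∂_1: C_1 → C_0 maps an edge to its endpoints' difference, ∂[p,q] = q − p. For instance
  ∂[4,6] = [6] − [4].
The 6×15 boundary matrix has rank 5 and Smith normal form diag(1,1,1,1,1).

∂_2: C_2 → C_1 maps a triangle to the signed sum of its edges. For instance
  ∂[2,3,6] = [3,6] − [2,6] + [2,3],
  ∂[1,3,4] = [3,4] − [1,4] + [1,3].
The 15×10 boundary matrix has rank 10 and Smith normal form diag(1,1,1,1,1,1,1,1,1,2).

From H_k ≅ ker(∂_k) / im(∂_{k+1}) we obtain:

  H_0: rank C_0 − rank ∂_1 = 6 − 5 = 1, and the invariant factors of ∂_1 are all 1, so H_0 = Z.
  H_1: rank ker ∂_1 − rank ∂_2 = (15 − 5) − 10 = 0, and ∂_2 has invariant factor 2 > 1, so H_1 = Z/2.
  H_2: rank ker ∂_2 − rank ∂_3 = (10 − 10) − 0 = 0, and there is no ∂_3, so H_2 = 0.

(K is a triangulation of the real projective plane RP^2.)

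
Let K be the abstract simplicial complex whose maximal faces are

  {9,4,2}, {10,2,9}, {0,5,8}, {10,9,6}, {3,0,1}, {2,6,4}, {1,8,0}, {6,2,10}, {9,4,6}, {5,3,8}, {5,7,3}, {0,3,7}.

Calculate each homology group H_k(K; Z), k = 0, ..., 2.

We work with the vertex ordering 0 < 1 < 2 < 3 < 4 < 5 < 6 < 7 < 8 < 9 < 10. The simplices of K, each written with vertices in increasing order, are:

  0-simplices (11): [0], [1], [2], [3], [4], [5], [6], [7], [8], [9], [10]
  1-simplices (21): [0,1], [0,3], [0,5], [0,7], [0,8], [1,3], [1,8], [2,4], [2,6], [2,9], [2,10], [3,5], [3,7], [3,8], [4,6], [4,9], [5,7], [5,8], [6,9], [6,10], [9,10]
  2-simplices (12): [0,1,3], [0,1,8], [0,3,7], [0,5,8], [2,4,6], [2,4,9], [2,6,10], [2,9,10], [3,5,7], [3,5,8], [4,6,9], [6,9,10]

so the chain groups are C_0 ≅ Z^11, C_1 ≅ Z^21, C_2 ≅ Z^12.

Boundary ∂_1: C_1 → C_0 is given by ∂[p,q] = [q] − [p].
The 11×21 boundary matrix has rank 9 and Smith normal form diag(1,1,1,1,1,1,1,1,1).

Boundary ∂_2: C_2 → C_1 maps a triangle to the signed sum of its edges. For instance
  ∂[6,9,10] = [9,10] − [6,10] + [6,9],
  ∂[2,9,10] = [9,10] − [2,10] + [2,9].
As a 21×12 matrix over Z this has rank 11, with invariant factors (1,1,1,1,1,1,1,1,1,1,1).

Now H_k = ker ∂_k / im ∂_{k+1}, so:

  H_0: rank C_0 − rank ∂_1 = 11 − 9 = 2, and the invariant factors of ∂_1 are all 1, so H_0 ≅ Z^2.
  H_1: rank ker ∂_1 − rank ∂_2 = (21 − 9) − 11 = 1, and the invariant factors of ∂_2 are all 1, so H_1 ≅ Z.
  H_2: rank ker ∂_2 − rank ∂_3 = (12 − 11) − 0 = 1, and there is no ∂_3, so H_2 ≅ Z.

H_0 = Z^2,  H_1 = Z,  H_2 = Z.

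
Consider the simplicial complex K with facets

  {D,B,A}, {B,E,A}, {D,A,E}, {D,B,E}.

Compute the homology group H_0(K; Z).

Order the vertices as A < B < D < E. Listing each simplex with vertices in this order, K has dimension 2 with simplices:

  0-simplices (4): A, B, D, E
  1-simplices (6): AB, AD, AE, BD, BE, DE
  2-simplices (4): ABD, ABE, ADE, BDE

so the chain groups are C_0 ≅ Z^4, C_1 ≅ Z^6, C_2 ≅ Z^4.

Boundary ∂_1: C_1 → C_0 maps an edge to its endpoints' difference, ∂[p,q] = q − p. For instance
  ∂BD = D − B.
This gives a 4×6 integer matrix of rank 3; reducing to Smith normal form yields diagonal entries (1,1,1).

∂_2: C_2 → C_1 sends each 2-simplex [p,q,r] to [q,r] − [p,r] + [p,q]. For instance
  ∂ABE = BE − AE + AB,
  ∂ABD = BD − AD + AB.
As a 6×4 matrix over Z this has rank 3, with invariant factors (1,1,1).

Computing H_k = (kernel of ∂_k) / (image of ∂_{k+1}):

  H_0: rank C_0 − rank ∂_1 = 4 − 3 = 1, and the invariant factors of ∂_1 are all 1, so H_0 ≅ Z.

(K is a triangulation of the 2-sphere S^2.)

H_0 = Z.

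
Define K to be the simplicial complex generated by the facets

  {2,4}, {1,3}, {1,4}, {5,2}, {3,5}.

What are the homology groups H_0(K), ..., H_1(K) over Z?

H_0 ≅ Z,  H_1 ≅ Z.

Order the vertices as 1 < 2 < 3 < 4 < 5. Listing each simplex with vertices in this order, K has dimension 1 with simplices:

  0-simplices (5): [1], [2], [3], [4], [5]
  1-simplices (5): [1,3], [1,4], [2,4], [2,5], [3,5]

giving chain groups C_0 ≅ Z^5, C_1 ≅ Z^5.

Boundary ∂_1: C_1 → C_0 is given by ∂[p,q] = [q] − [p].
The resulting 5×5 matrix has rank 4, and its Smith normal form has invariant factors (1,1,1,1).

From H_k ≅ ker(∂_k) / im(∂_{k+1}) we obtain:

  H_0: rank C_0 − rank ∂_1 = 5 − 4 = 1, and the invariant factors of ∂_1 are all 1, so H_0 ≅ Z.
  H_1: rank ker ∂_1 − rank ∂_2 = (5 − 4) − 0 = 1, and there is no ∂_2, so H_1 ≅ Z.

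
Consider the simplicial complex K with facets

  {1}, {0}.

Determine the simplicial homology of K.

H_0 ≅ Z^2.

K has 2 vertices.
rank ∂_0 = 0, rank ∂_1 = 0 ⇒ b_0 = 2 − 0 − 0 = 2. So H_0 = Z^2.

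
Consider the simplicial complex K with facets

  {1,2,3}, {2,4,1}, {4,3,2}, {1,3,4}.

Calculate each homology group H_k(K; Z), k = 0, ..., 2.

H_0 ≅ Z,  H_1 = 0,  H_2 ≅ Z.

Fix the vertex order 1 < 2 < 3 < 4 and write every simplex with vertices in increasing order. Then dim K = 2 and the simplices of K are:

  0-simplices (4): [1], [2], [3], [4]
  1-simplices (6): [1,2], [1,3], [1,4], [2,3], [2,4], [3,4]
  2-simplices (4): [1,2,3], [1,2,4], [1,3,4], [2,3,4]

Hence C_0 ≅ Z^4, C_1 ≅ Z^6, C_2 ≅ Z^4.

∂_1: C_1 → C_0 sends each edge [p,q] (with p < q) to q − p. For instance
  ∂[1,4] = [4] − [1].
This gives a 4×6 integer matrix of rank 3; reducing to Smith normal form yields diagonal entries (1,1,1).

The boundary map ∂_2: C_2 → C_1 acts by ∂[p,q,r] = [q,r] − [p,r] + [p,q]. For instance
  ∂[1,2,4] = [2,4] − [1,4] + [1,2],
  ∂[1,2,3] = [2,3] − [1,3] + [1,2].
This gives a 6×4 integer matrix of rank 3; reducing to Smith normal form yields diagonal entries (1,1,1).

Reading off H_k = ker ∂_k / im ∂_{k+1}:

  H_0: rank C_0 − rank ∂_1 = 4 − 3 = 1, and the invariant factors of ∂_1 are all 1, so H_0 = Z.
  H_1: rank ker ∂_1 − rank ∂_2 = (6 − 3) − 3 = 0, and the invariant factors of ∂_2 are all 1, so H_1 = 0.
  H_2: rank ker ∂_2 − rank ∂_3 = (4 − 3) − 0 = 1, and there is no ∂_3, so H_2 = Z.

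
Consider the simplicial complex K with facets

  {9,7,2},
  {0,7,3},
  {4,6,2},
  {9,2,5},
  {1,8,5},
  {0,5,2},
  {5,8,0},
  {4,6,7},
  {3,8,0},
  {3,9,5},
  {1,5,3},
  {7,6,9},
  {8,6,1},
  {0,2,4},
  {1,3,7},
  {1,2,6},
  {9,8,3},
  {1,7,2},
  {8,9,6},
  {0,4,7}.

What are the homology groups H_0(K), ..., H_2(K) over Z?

Fix the vertex order 0 < 1 < 2 < 3 < 4 < 5 < 6 < 7 < 8 < 9 and write every simplex with vertices in increasing order. Then dim K = 2 and the simplices of K are:

  0-simplices (10): [0], [1], [2], [3], [4], [5], [6], [7], [8], [9]
  1-simplices (30): (30 of them)
  2-simplices (20): (20 of them)

so the chain groups are C_0 ≅ Z^10, C_1 ≅ Z^30, C_2 ≅ Z^20.

The boundary map ∂_1: C_1 → C_0 is given by ∂[p,q] = [q] − [p]. For instance
  ∂[4,7] = [7] − [4].
This gives a 10×30 integer matrix of rank 9; reducing to Smith normal form yields diagonal entries (1,1,1,1,1,1,1,1,1).

The boundary map ∂_2: C_2 → C_1 acts by ∂[p,q,r] = [q,r] − [p,r] + [p,q]. For instance
  ∂[3,8,9] = [8,9] − [3,9] + [3,8],
  ∂[6,7,9] = [7,9] − [6,9] + [6,7].
The resulting 30×20 matrix has rank 20, and its Smith normal form has invariant factors (1,1,1,1,1,1,1,1,1,1,1,1,1,1,1,1,1,1,1,2).

Computing H_k = (kernel of ∂_k) / (image of ∂_{k+1}):

  H_0: rank C_0 − rank ∂_1 = 10 − 9 = 1, and the invariant factors of ∂_1 are all 1, so H_0 ≅ Z.
  H_1: rank ker ∂_1 − rank ∂_2 = (30 − 9) − 20 = 1, and ∂_2 has invariant factor 2 > 1, so H_1 ≅ Z ⊕ Z/2Z.
  H_2: rank ker ∂_2 − rank ∂_3 = (20 − 20) − 0 = 0, and there is no ∂_3, so H_2 ≅ 0.

As a check, the Euler characteristic is 10 − 30 + 20 = 0, which agrees with 1 − 1 + 0 = 0.

H_0 = Z,  H_1 = Z ⊕ Z/2Z,  H_2 = 0.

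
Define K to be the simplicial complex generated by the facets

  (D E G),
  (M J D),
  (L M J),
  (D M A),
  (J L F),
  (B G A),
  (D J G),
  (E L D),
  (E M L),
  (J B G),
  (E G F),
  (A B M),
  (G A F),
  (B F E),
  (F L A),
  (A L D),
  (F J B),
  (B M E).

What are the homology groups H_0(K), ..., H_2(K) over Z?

H_0 ≅ Z,  H_1 ≅ Z ⊕ Z/2,  H_2 = 0.

Fix the vertex order A < B < D < E < F < G < J < L < M and write every simplex with vertices in increasing order. Then dim K = 2 and the simplices of K are:

  0-simplices (9): A, B, D, E, F, G, J, L, M
  1-simplices (27): AB, AD, AF, AG, AL, AM, BE, BF, BG, BJ, BM, DE, DG, DJ, DL, DM, EF, EG, EL, EM, FG, FJ, FL, GJ, JL, JM, LM
  2-simplices (18): ABG, ABM, ADL, ADM, AFG, AFL, BEF, BEM, BFJ, BGJ, DEG, DEL, DGJ, DJM, EFG, ELM, FJL, JLM

Hence C_0 ≅ Z^9, C_1 ≅ Z^27, C_2 ≅ Z^18.

The boundary map ∂_1: C_1 → C_0 is given by ∂[p,q] = [q] − [p]. For instance
  ∂FG = G − F.
The 9×27 boundary matrix has rank 8 and Smith normal form diag(1,1,1,1,1,1,1,1).

∂_2: C_2 → C_1 sends each 2-simplex [p,q,r] to [q,r] − [p,r] + [p,q]. For instance
  ∂AFL = FL − AL + AF,
  ∂EFG = FG − EG + EF.
This gives a 27×18 integer matrix of rank 18; reducing to Smith normal form yields diagonal entries (1,1,1,1,1,1,1,1,1,1,1,1,1,1,1,1,1,2).

From H_k ≅ ker(∂_k) / im(∂_{k+1}) we obtain:

  H_0: rank C_0 − rank ∂_1 = 9 − 8 = 1, and the invariant factors of ∂_1 are all 1, so H_0 ≅ Z.
  H_1: rank ker ∂_1 − rank ∂_2 = (27 − 8) − 18 = 1, and ∂_2 has invariant factor 2 > 1, so H_1 ≅ Z ⊕ Z/2.
  H_2: rank ker ∂_2 − rank ∂_3 = (18 − 18) − 0 = 0, and there is no ∂_3, so H_2 ≅ 0.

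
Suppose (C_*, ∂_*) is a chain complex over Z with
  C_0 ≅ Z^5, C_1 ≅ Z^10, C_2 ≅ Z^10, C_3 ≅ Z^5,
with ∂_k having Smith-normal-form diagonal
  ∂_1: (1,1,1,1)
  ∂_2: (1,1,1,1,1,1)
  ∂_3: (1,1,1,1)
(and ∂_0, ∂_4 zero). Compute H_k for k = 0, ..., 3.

H_0: b_0 = 5 − 0 − 4 = 1; torsion from ∂_1 factors > 1: none. So H_0 = Z.
H_1: b_1 = 10 − 4 − 6 = 0; torsion from ∂_2 factors > 1: none. So H_1 = 0.
H_2: b_2 = 10 − 6 − 4 = 0; torsion from ∂_3 factors > 1: none. So H_2 = 0.
H_3: b_3 = 5 − 4 − 0 = 1; torsion from ∂_4 factors > 1: none. So H_3 = Z.

H_0 = Z,  H_1 = 0,  H_2 = 0,  H_3 = Z.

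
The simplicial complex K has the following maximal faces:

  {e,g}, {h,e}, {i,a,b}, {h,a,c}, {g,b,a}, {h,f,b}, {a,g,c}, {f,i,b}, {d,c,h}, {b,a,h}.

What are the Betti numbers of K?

b_0 = 1, b_1 = 1, b_2 = 0.

K has 9 vertices, 17 edges, 8 triangles.
rank ∂_0 = 0, rank ∂_1 = 8 ⇒ b_0 = 9 − 0 − 8 = 1; all invariant factors of ∂_1 are 1 so no torsion. So H_0 ≅ Z.
rank ∂_1 = 8, rank ∂_2 = 8 ⇒ b_1 = 17 − 8 − 8 = 1; all invariant factors of ∂_2 are 1 so no torsion. So H_1 ≅ Z.
rank ∂_2 = 8, rank ∂_3 = 0 ⇒ b_2 = 8 − 8 − 0 = 0. So H_2 ≅ 0.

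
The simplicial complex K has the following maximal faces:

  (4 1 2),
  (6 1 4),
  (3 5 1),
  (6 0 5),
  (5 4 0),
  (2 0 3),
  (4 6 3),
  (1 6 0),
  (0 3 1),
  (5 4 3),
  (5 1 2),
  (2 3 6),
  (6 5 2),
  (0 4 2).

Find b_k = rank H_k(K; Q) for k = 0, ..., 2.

b_0 = 1, b_1 = 2, b_2 = 1.

Fix the vertex order 0 < 1 < 2 < 3 < 4 < 5 < 6 and write every simplex with vertices in increasing order. Then dim K = 2 and the simplices of K are:

  0-simplices (7): [0], [1], [2], [3], [4], [5], [6]
  1-simplices (21): [0,1], [0,2], [0,3], [0,4], [0,5], [0,6], [1,2], [1,3], [1,4], [1,5], [1,6], [2,3], [2,4], [2,5], [2,6], [3,4], [3,5], [3,6], [4,5], [4,6], [5,6]
  2-simplices (14): [0,1,3], [0,1,6], [0,2,3], [0,2,4], [0,4,5], [0,5,6], [1,2,4], [1,2,5], [1,3,5], [1,4,6], [2,3,6], [2,5,6], [3,4,5], [3,4,6]

giving chain groups C_0 ≅ Z^7, C_1 ≅ Z^21, C_2 ≅ Z^14.

The boundary map ∂_1: C_1 → C_0 sends each edge [p,q] (with p < q) to q − p.
The 7×21 boundary matrix has rank 6 and Smith normal form diag(1,1,1,1,1,1).

∂_2: C_2 → C_1 maps a triangle to the signed sum of its edges. For instance
  ∂[2,5,6] = [5,6] − [2,6] + [2,5],
  ∂[0,1,3] = [1,3] − [0,3] + [0,1].
The resulting 21×14 matrix has rank 13, and its Smith normal form has invariant factors (1,1,1,1,1,1,1,1,1,1,1,1,1).

From H_k ≅ ker(∂_k) / im(∂_{k+1}) we obtain:

  H_0: rank C_0 − rank ∂_1 = 7 − 6 = 1, and the invariant factors of ∂_1 are all 1, so H_0 = Z.
  H_1: rank ker ∂_1 − rank ∂_2 = (21 − 6) − 13 = 2, and the invariant factors of ∂_2 are all 1, so H_1 = Z^2.
  H_2: rank ker ∂_2 − rank ∂_3 = (14 − 13) − 0 = 1, and there is no ∂_3, so H_2 = Z.

As a check, the Euler characteristic is 7 − 21 + 14 = 0, which agrees with 1 − 2 + 1 = 0.
(K is a triangulation of the torus T^2.)

Hence the Betti numbers are b_0 = 1, b_1 = 2, b_2 = 1.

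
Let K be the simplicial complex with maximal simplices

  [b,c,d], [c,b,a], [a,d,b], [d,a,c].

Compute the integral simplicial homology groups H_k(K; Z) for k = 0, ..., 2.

H_0 ≅ Z,  H_1 = 0,  H_2 ≅ Z.

Order the vertices as a < b < c < d. Listing each simplex with vertices in this order, K has dimension 2 with simplices:

  0-simplices (4): a, b, c, d
  1-simplices (6): ab, ac, ad, bc, bd, cd
  2-simplices (4): abc, abd, acd, bcd

Hence C_0 ≅ Z^4, C_1 ≅ Z^6, C_2 ≅ Z^4.

The boundary map ∂_1: C_1 → C_0 is given by ∂[p,q] = [q] − [p]. For instance
  ∂ab = b − a.
This gives a 4×6 integer matrix of rank 3; reducing to Smith normal form yields diagonal entries (1,1,1).

∂_2: C_2 → C_1 sends each 2-simplex [p,q,r] to [q,r] − [p,r] + [p,q]. For instance
  ∂bcd = cd − bd + bc,
  ∂abc = bc − ac + ab.
This gives a 6×4 integer matrix of rank 3; reducing to Smith normal form yields diagonal entries (1,1,1).

Reading off H_k = ker ∂_k / im ∂_{k+1}:

  H_0: rank C_0 − rank ∂_1 = 4 − 3 = 1, and the invariant factors of ∂_1 are all 1, so H_0 ≅ Z.
  H_1: rank ker ∂_1 − rank ∂_2 = (6 − 3) − 3 = 0, and the invariant factors of ∂_2 are all 1, so H_1 ≅ 0.
  H_2: rank ker ∂_2 − rank ∂_3 = (4 − 3) − 0 = 1, and there is no ∂_3, so H_2 ≅ Z.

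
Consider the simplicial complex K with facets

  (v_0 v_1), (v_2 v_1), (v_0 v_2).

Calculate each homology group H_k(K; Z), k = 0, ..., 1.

H_0 = Z,  H_1 = Z.

We work with the vertex ordering v_0 < v_1 < v_2. The simplices of K, each written with vertices in increasing order, are:

  0-simplices (3): [v_0], [v_1], [v_2]
  1-simplices (3): [v_0,v_1], [v_0,v_2], [v_1,v_2]

giving chain groups C_0 ≅ Z^3, C_1 ≅ Z^3.

The boundary map ∂_1: C_1 → C_0 sends each edge [p,q] (with p < q) to q − p. For instance
  ∂[v_0,v_1] = [v_1] − [v_0].
As a 3×3 matrix over Z this has rank 2, with invariant factors (1,1).

Now H_k = ker ∂_k / im ∂_{k+1}, so:

  H_0: rank C_0 − rank ∂_1 = 3 − 2 = 1, and the invariant factors of ∂_1 are all 1, so H_0 ≅ Z.
  H_1: rank ker ∂_1 − rank ∂_2 = (3 − 2) − 0 = 1, and there is no ∂_2, so H_1 ≅ Z.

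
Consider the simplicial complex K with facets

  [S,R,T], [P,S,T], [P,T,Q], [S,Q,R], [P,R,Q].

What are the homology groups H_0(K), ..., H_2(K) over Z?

H_0 ≅ Z,  H_1 ≅ Z,  H_2 = 0.

K has 5 vertices, 10 edges, 5 triangles.
rank ∂_0 = 0, rank ∂_1 = 4 ⇒ b_0 = 5 − 0 − 4 = 1; all invariant factors of ∂_1 are 1 so no torsion. So H_0 ≅ Z.
rank ∂_1 = 4, rank ∂_2 = 5 ⇒ b_1 = 10 − 4 − 5 = 1; all invariant factors of ∂_2 are 1 so no torsion. So H_1 ≅ Z.
rank ∂_2 = 5, rank ∂_3 = 0 ⇒ b_2 = 5 − 5 − 0 = 0. So H_2 ≅ 0.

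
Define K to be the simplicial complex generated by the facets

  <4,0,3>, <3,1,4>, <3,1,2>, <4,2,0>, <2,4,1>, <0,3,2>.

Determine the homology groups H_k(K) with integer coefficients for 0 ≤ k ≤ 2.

H_0 = Z,  H_1 = 0,  H_2 = Z.

K has 5 vertices, 9 edges, 6 triangles.
rank ∂_0 = 0, rank ∂_1 = 4 ⇒ b_0 = 5 − 0 − 4 = 1; all invariant factors of ∂_1 are 1 so no torsion. So H_0 = Z.
rank ∂_1 = 4, rank ∂_2 = 5 ⇒ b_1 = 9 − 4 − 5 = 0; all invariant factors of ∂_2 are 1 so no torsion. So H_1 = 0.
rank ∂_2 = 5, rank ∂_3 = 0 ⇒ b_2 = 6 − 5 − 0 = 1. So H_2 = Z.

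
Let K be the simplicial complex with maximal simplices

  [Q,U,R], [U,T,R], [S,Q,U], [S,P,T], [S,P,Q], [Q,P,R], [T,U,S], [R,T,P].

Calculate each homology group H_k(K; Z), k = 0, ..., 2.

H_0 ≅ Z,  H_1 = 0,  H_2 ≅ Z.

We work with the vertex ordering P < Q < R < S < T < U. The simplices of K, each written with vertices in increasing order, are:

  0-simplices (6): P, Q, R, S, T, U
  1-simplices (12): PQ, PR, PS, PT, QR, QS, QU, RT, RU, ST, SU, TU
  2-simplices (8): PQR, PQS, PRT, PST, QRU, QSU, RTU, STU

so the chain groups are C_0 ≅ Z^6, C_1 ≅ Z^12, C_2 ≅ Z^8.

∂_1: C_1 → C_0 is given by ∂[p,q] = [q] − [p]. For instance
  ∂PR = R − P.
This gives a 6×12 integer matrix of rank 5; reducing to Smith normal form yields diagonal entries (1,1,1,1,1).

The boundary map ∂_2: C_2 → C_1 sends each 2-simplex [p,q,r] to [q,r] − [p,r] + [p,q]. For instance
  ∂QRU = RU − QU + QR,
  ∂PRT = RT − PT + PR.
This gives a 12×8 integer matrix of rank 7; reducing to Smith normal form yields diagonal entries (1,1,1,1,1,1,1).

From H_k ≅ ker(∂_k) / im(∂_{k+1}) we obtain:

  H_0: rank C_0 − rank ∂_1 = 6 − 5 = 1, and the invariant factors of ∂_1 are all 1, so H_0 ≅ Z.
  H_1: rank ker ∂_1 − rank ∂_2 = (12 − 5) − 7 = 0, and the invariant factors of ∂_2 are all 1, so H_1 ≅ 0.
  H_2: rank ker ∂_2 − rank ∂_3 = (8 − 7) − 0 = 1, and there is no ∂_3, so H_2 ≅ Z.

As a check, the Euler characteristic is 6 − 12 + 8 = 2, which agrees with 1 − 0 + 1 = 2.
(K is a triangulation of the 2-sphere S^2.)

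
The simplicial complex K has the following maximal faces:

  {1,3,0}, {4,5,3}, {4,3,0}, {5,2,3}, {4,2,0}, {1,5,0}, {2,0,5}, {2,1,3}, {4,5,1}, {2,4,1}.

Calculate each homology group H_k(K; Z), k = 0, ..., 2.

H_0 ≅ Z,  H_1 ≅ Z_2,  H_2 = 0.

Fix the vertex order 0 < 1 < 2 < 3 < 4 < 5 and write every simplex with vertices in increasing order. Then dim K = 2 and the simplices of K are:

  0-simplices (6): [0], [1], [2], [3], [4], [5]
  1-simplices (15): [0,1], [0,2], [0,3], [0,4], [0,5], [1,2], [1,3], [1,4], [1,5], [2,3], [2,4], [2,5], [3,4], [3,5], [4,5]
  2-simplices (10): [0,1,3], [0,1,5], [0,2,4], [0,2,5], [0,3,4], [1,2,3], [1,2,4], [1,4,5], [2,3,5], [3,4,5]

giving chain groups C_0 ≅ Z^6, C_1 ≅ Z^15, C_2 ≅ Z^10.

Boundary ∂_1: C_1 → C_0 is given by ∂[p,q] = [q] − [p]. For instance
  ∂[0,2] = [2] − [0].
The resulting 6×15 matrix has rank 5, and its Smith normal form has invariant factors (1,1,1,1,1).

The boundary map ∂_2: C_2 → C_1 acts by ∂[p,q,r] = [q,r] − [p,r] + [p,q]. For instance
  ∂[1,2,4] = [2,4] − [1,4] + [1,2],
  ∂[3,4,5] = [4,5] − [3,5] + [3,4].
As a 15×10 matrix over Z this has rank 10, with invariant factors (1,1,1,1,1,1,1,1,1,2).

Now H_k = ker ∂_k / im ∂_{k+1}, so:

  H_0: rank C_0 − rank ∂_1 = 6 − 5 = 1, and the invariant factors of ∂_1 are all 1, so H_0 = Z.
  H_1: rank ker ∂_1 − rank ∂_2 = (15 − 5) − 10 = 0, and ∂_2 has invariant factor 2 > 1, so H_1 = Z_2.
  H_2: rank ker ∂_2 − rank ∂_3 = (10 − 10) − 0 = 0, and there is no ∂_3, so H_2 = 0.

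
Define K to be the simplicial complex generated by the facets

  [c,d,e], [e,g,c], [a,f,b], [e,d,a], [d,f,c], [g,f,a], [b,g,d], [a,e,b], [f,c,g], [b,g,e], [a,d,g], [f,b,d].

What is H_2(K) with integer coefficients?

Order the vertices as a < b < c < d < e < f < g. Listing each simplex with vertices in this order, K has dimension 2 with simplices:

  0-simplices (7): a, b, c, d, e, f, g
  1-simplices (18): ab, ad, ae, af, ag, bd, be, bf, bg, cd, ce, cf, cg, de, df, dg, eg, fg
  2-simplices (12): abe, abf, ade, adg, afg, bdf, bdg, beg, cde, cdf, ceg, cfg

giving chain groups C_0 ≅ Z^7, C_1 ≅ Z^18, C_2 ≅ Z^12.

Boundary ∂_1: C_1 → C_0 sends each edge [p,q] (with p < q) to q − p. For instance
  ∂ae = e − a.
The resulting 7×18 matrix has rank 6, and its Smith normal form has invariant factors (1,1,1,1,1,1).

∂_2: C_2 → C_1 sends each 2-simplex [p,q,r] to [q,r] − [p,r] + [p,q]. For instance
  ∂cde = de − ce + cd,
  ∂beg = eg − bg + be.
The resulting 18×12 matrix has rank 12, and its Smith normal form has invariant factors (1,1,1,1,1,1,1,1,1,1,1,2).

Computing H_k = (kernel of ∂_k) / (image of ∂_{k+1}):

  H_2: rank ker ∂_2 − rank ∂_3 = (12 − 12) − 0 = 0, and there is no ∂_3, so H_2 = 0.

H_2 ≅ 0.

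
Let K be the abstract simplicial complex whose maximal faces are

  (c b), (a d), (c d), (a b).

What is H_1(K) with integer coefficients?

H_1 = Z.

Order the vertices as a < b < c < d. Listing each simplex with vertices in this order, K has dimension 1 with simplices:

  0-simplices (4): a, b, c, d
  1-simplices (4): ab, ad, bc, cd

Hence C_0 ≅ Z^4, C_1 ≅ Z^4.

The boundary map ∂_1: C_1 → C_0 is given by ∂[p,q] = [q] − [p]. For instance
  ∂ab = b − a.
This gives a 4×4 integer matrix of rank 3; reducing to Smith normal form yields diagonal entries (1,1,1).

Now H_k = ker ∂_k / im ∂_{k+1}, so:

  H_1: rank ker ∂_1 − rank ∂_2 = (4 − 3) − 0 = 1, and there is no ∂_2, so H_1 ≅ Z.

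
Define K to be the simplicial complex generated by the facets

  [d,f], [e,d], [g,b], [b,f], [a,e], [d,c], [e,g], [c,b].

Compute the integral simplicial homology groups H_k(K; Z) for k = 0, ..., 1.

H_0 = Z,  H_1 = Z^2.

Order the vertices as a < b < c < d < e < f < g. Listing each simplex with vertices in this order, K has dimension 1 with simplices:

  0-simplices (7): a, b, c, d, e, f, g
  1-simplices (8): ae, bc, bf, bg, cd, de, df, eg

giving chain groups C_0 ≅ Z^7, C_1 ≅ Z^8.

∂_1: C_1 → C_0 maps an edge to its endpoints' difference, ∂[p,q] = q − p.
The resulting 7×8 matrix has rank 6, and its Smith normal form has invariant factors (1,1,1,1,1,1).

Now H_k = ker ∂_k / im ∂_{k+1}, so:

  H_0: rank C_0 − rank ∂_1 = 7 − 6 = 1, and the invariant factors of ∂_1 are all 1, so H_0 = Z.
  H_1: rank ker ∂_1 − rank ∂_2 = (8 − 6) − 0 = 2, and there is no ∂_2, so H_1 = Z^2.

As a check, the Euler characteristic is 7 − 8 = -1, which agrees with 1 − 2 = -1.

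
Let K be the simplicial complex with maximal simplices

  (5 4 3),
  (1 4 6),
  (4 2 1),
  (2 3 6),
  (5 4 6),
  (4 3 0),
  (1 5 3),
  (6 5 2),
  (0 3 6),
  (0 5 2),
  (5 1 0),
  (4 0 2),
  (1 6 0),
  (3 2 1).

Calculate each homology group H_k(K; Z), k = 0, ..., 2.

Take the total order 0 < 1 < 2 < 3 < 4 < 5 < 6 on the vertex set. Then K (dimension 2) consists of the simplices:

  0-simplices (7): [0], [1], [2], [3], [4], [5], [6]
  1-simplices (21): [0,1], [0,2], [0,3], [0,4], [0,5], [0,6], [1,2], [1,3], [1,4], [1,5], [1,6], [2,3], [2,4], [2,5], [2,6], [3,4], [3,5], [3,6], [4,5], [4,6], [5,6]
  2-simplices (14): [0,1,5], [0,1,6], [0,2,4], [0,2,5], [0,3,4], [0,3,6], [1,2,3], [1,2,4], [1,3,5], [1,4,6], [2,3,6], [2,5,6], [3,4,5], [4,5,6]

Hence C_0 ≅ Z^7, C_1 ≅ Z^21, C_2 ≅ Z^14.

The boundary map ∂_1: C_1 → C_0 maps an edge to its endpoints' difference, ∂[p,q] = q − p. For instance
  ∂[0,2] = [2] − [0].
The 7×21 boundary matrix has rank 6 and Smith normal form diag(1,1,1,1,1,1).

The boundary map ∂_2: C_2 → C_1 sends each 2-simplex [p,q,r] to [q,r] − [p,r] + [p,q]. For instance
  ∂[3,4,5] = [4,5] − [3,5] + [3,4],
  ∂[1,3,5] = [3,5] − [1,5] + [1,3].
The 21×14 boundary matrix has rank 13 and Smith normal form diag(1,1,1,1,1,1,1,1,1,1,1,1,1).

From H_k ≅ ker(∂_k) / im(∂_{k+1}) we obtain:

  H_0: rank C_0 − rank ∂_1 = 7 − 6 = 1, and the invariant factors of ∂_1 are all 1, so H_0 = Z.
  H_1: rank ker ∂_1 − rank ∂_2 = (21 − 6) − 13 = 2, and the invariant factors of ∂_2 are all 1, so H_1 = Z^2.
  H_2: rank ker ∂_2 − rank ∂_3 = (14 − 13) − 0 = 1, and there is no ∂_3, so H_2 = Z.

As a check, the Euler characteristic is 7 − 21 + 14 = 0, which agrees with 1 − 2 + 1 = 0.
(K is a triangulation of the torus T^2.)

H_0 = Z,  H_1 = Z^2,  H_2 = Z.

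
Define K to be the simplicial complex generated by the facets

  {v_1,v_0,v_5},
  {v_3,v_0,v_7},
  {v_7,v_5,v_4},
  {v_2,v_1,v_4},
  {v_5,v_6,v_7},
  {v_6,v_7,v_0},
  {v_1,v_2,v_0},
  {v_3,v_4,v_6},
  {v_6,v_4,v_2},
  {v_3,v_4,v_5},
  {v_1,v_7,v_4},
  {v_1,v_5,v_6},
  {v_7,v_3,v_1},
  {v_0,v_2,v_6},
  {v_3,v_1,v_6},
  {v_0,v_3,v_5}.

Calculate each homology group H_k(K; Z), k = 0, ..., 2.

Fix the vertex order v_0 < v_1 < v_2 < v_3 < v_4 < v_5 < v_6 < v_7 and write every simplex with vertices in increasing order. Then dim K = 2 and the simplices of K are:

  0-simplices (8): [v_0], [v_1], [v_2], [v_3], [v_4], [v_5], [v_6], [v_7]
  1-simplices (24): (24 of them)
  2-simplices (16): (16 of them)

so the chain groups are C_0 ≅ Z^8, C_1 ≅ Z^24, C_2 ≅ Z^16.

∂_1: C_1 → C_0 maps an edge to its endpoints' difference, ∂[p,q] = q − p.
This gives a 8×24 integer matrix of rank 7; reducing to Smith normal form yields diagonal entries (1,1,1,1,1,1,1).

∂_2: C_2 → C_1 maps a triangle to the signed sum of its edges. For instance
  ∂[v_1,v_3,v_7] = [v_3,v_7] − [v_1,v_7] + [v_1,v_3],
  ∂[v_0,v_3,v_7] = [v_3,v_7] − [v_0,v_7] + [v_0,v_3].
The 24×16 boundary matrix has rank 15 and Smith normal form diag(1,1,1,1,1,1,1,1,1,1,1,1,1,1,1).

From H_k ≅ ker(∂_k) / im(∂_{k+1}) we obtain:

  H_0: rank C_0 − rank ∂_1 = 8 − 7 = 1, and the invariant factors of ∂_1 are all 1, so H_0 ≅ Z.
  H_1: rank ker ∂_1 − rank ∂_2 = (24 − 7) − 15 = 2, and the invariant factors of ∂_2 are all 1, so H_1 ≅ Z^2.
  H_2: rank ker ∂_2 − rank ∂_3 = (16 − 15) − 0 = 1, and there is no ∂_3, so H_2 ≅ Z.

As a check, the Euler characteristic is 8 − 24 + 16 = 0, which agrees with 1 − 2 + 1 = 0.

H_0 ≅ Z,  H_1 ≅ Z^2,  H_2 ≅ Z.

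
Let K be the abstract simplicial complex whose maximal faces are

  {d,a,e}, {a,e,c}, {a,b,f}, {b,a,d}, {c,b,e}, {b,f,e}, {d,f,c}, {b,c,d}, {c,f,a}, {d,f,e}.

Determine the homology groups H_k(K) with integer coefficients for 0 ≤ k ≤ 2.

H_0 ≅ Z,  H_1 ≅ Z_2,  H_2 = 0.

Order the vertices as a < b < c < d < e < f. Listing each simplex with vertices in this order, K has dimension 2 with simplices:

  0-simplices (6): a, b, c, d, e, f
  1-simplices (15): ab, ac, ad, ae, af, bc, bd, be, bf, cd, ce, cf, de, df, ef
  2-simplices (10): abd, abf, ace, acf, ade, bcd, bce, bef, cdf, def

giving chain groups C_0 ≅ Z^6, C_1 ≅ Z^15, C_2 ≅ Z^10.

∂_1: C_1 → C_0 is given by ∂[p,q] = [q] − [p]. For instance
  ∂ae = e − a.
The 6×15 boundary matrix has rank 5 and Smith normal form diag(1,1,1,1,1).

∂_2: C_2 → C_1 acts by ∂[p,q,r] = [q,r] − [p,r] + [p,q]. For instance
  ∂abd = bd − ad + ab,
  ∂abf = bf − af + ab.
The resulting 15×10 matrix has rank 10, and its Smith normal form has invariant factors (1,1,1,1,1,1,1,1,1,2).

Now H_k = ker ∂_k / im ∂_{k+1}, so:

  H_0: rank C_0 − rank ∂_1 = 6 − 5 = 1, and the invariant factors of ∂_1 are all 1, so H_0 ≅ Z.
  H_1: rank ker ∂_1 − rank ∂_2 = (15 − 5) − 10 = 0, and ∂_2 has invariant factor 2 > 1, so H_1 ≅ Z_2.
  H_2: rank ker ∂_2 − rank ∂_3 = (10 − 10) − 0 = 0, and there is no ∂_3, so H_2 ≅ 0.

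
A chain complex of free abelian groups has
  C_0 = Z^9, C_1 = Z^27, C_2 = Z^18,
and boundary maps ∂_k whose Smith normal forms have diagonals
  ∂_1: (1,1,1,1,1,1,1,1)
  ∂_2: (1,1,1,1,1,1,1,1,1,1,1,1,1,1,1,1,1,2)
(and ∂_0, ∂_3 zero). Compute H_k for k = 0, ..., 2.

H_0: b_0 = 9 − 0 − 8 = 1; torsion from ∂_1 factors > 1: none. So H_0 = Z.
H_1: b_1 = 27 − 8 − 18 = 1; torsion from ∂_2 factors > 1: [2]. So H_1 = Z ⊕ Z/2Z.
H_2: b_2 = 18 − 18 − 0 = 0; torsion from ∂_3 factors > 1: none. So H_2 = 0.

H_0 = Z,  H_1 = Z ⊕ Z/2Z,  H_2 = 0.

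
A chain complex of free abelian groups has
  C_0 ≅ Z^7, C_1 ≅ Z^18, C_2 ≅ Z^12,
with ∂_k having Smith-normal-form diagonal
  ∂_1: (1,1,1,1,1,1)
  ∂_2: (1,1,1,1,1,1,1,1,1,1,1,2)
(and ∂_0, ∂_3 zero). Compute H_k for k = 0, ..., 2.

H_0: b_0 = 7 − 0 − 6 = 1; torsion from ∂_1 factors > 1: none. So H_0 ≅ Z.
H_1: b_1 = 18 − 6 − 12 = 0; torsion from ∂_2 factors > 1: [2]. So H_1 ≅ Z/2Z.
H_2: b_2 = 12 − 12 − 0 = 0; torsion from ∂_3 factors > 1: none. So H_2 ≅ 0.

H_0 ≅ Z,  H_1 ≅ Z/2Z,  H_2 = 0.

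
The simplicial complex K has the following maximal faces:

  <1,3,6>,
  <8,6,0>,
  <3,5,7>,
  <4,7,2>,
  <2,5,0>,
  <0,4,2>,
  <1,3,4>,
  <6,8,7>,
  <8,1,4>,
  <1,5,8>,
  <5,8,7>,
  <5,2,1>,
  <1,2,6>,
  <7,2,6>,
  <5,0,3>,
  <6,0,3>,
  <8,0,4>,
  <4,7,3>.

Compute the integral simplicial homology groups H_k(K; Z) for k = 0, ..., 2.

H_0 = Z,  H_1 = Z^2,  H_2 = Z.

Order the vertices as 0 < 1 < 2 < 3 < 4 < 5 < 6 < 7 < 8. Listing each simplex with vertices in this order, K has dimension 2 with simplices:

  0-simplices (9): [0], [1], [2], [3], [4], [5], [6], [7], [8]
  1-simplices (27): (27 of them)
  2-simplices (18): [0,2,4], [0,2,5], [0,3,5], [0,3,6], [0,4,8], [0,6,8], [1,2,5], [1,2,6], [1,3,4], [1,3,6], [1,4,8], [1,5,8], [2,4,7], [2,6,7], [3,4,7], [3,5,7], [5,7,8], [6,7,8]

giving chain groups C_0 ≅ Z^9, C_1 ≅ Z^27, C_2 ≅ Z^18.

∂_1: C_1 → C_0 sends each edge [p,q] (with p < q) to q − p.
The resulting 9×27 matrix has rank 8, and its Smith normal form has invariant factors (1,1,1,1,1,1,1,1).

∂_2: C_2 → C_1 acts by ∂[p,q,r] = [q,r] − [p,r] + [p,q]. For instance
  ∂[1,2,6] = [2,6] − [1,6] + [1,2],
  ∂[5,7,8] = [7,8] − [5,8] + [5,7].
This gives a 27×18 integer matrix of rank 17; reducing to Smith normal form yields diagonal entries (1,1,1,1,1,1,1,1,1,1,1,1,1,1,1,1,1).

From H_k ≅ ker(∂_k) / im(∂_{k+1}) we obtain:

  H_0: rank C_0 − rank ∂_1 = 9 − 8 = 1, and the invariant factors of ∂_1 are all 1, so H_0 = Z.
  H_1: rank ker ∂_1 − rank ∂_2 = (27 − 8) − 17 = 2, and the invariant factors of ∂_2 are all 1, so H_1 = Z^2.
  H_2: rank ker ∂_2 − rank ∂_3 = (18 − 17) − 0 = 1, and there is no ∂_3, so H_2 = Z.

(K is a triangulation of the torus T^2.)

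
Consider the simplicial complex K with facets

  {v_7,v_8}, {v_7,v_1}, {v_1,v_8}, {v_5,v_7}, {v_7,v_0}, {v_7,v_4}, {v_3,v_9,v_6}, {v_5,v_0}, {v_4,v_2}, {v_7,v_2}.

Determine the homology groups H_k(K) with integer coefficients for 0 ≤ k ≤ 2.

Order the vertices as v_0 < v_1 < v_2 < v_3 < v_4 < v_5 < v_6 < v_7 < v_8 < v_9. Listing each simplex with vertices in this order, K has dimension 2 with simplices:

  0-simplices (10): [v_0], [v_1], [v_2], [v_3], [v_4], [v_5], [v_6], [v_7], [v_8], [v_9]
  1-simplices (12): [v_0,v_5], [v_0,v_7], [v_1,v_7], [v_1,v_8], [v_2,v_4], [v_2,v_7], [v_3,v_6], [v_3,v_9], [v_4,v_7], [v_5,v_7], [v_6,v_9], [v_7,v_8]
  2-simplices (1): [v_3,v_6,v_9]

Hence C_0 ≅ Z^10, C_1 ≅ Z^12, C_2 ≅ Z^1.

∂_1: C_1 → C_0 is given by ∂[p,q] = [q] − [p].
This gives a 10×12 integer matrix of rank 8; reducing to Smith normal form yields diagonal entries (1,1,1,1,1,1,1,1).

Boundary ∂_2: C_2 → C_1 maps a triangle to the signed sum of its edges. For instance
  ∂[v_3,v_6,v_9] = [v_6,v_9] − [v_3,v_9] + [v_3,v_6].
The 12×1 boundary matrix has rank 1 and Smith normal form diag(1).

Reading off H_k = ker ∂_k / im ∂_{k+1}:

  H_0: rank C_0 − rank ∂_1 = 10 − 8 = 2, and the invariant factors of ∂_1 are all 1, so H_0 ≅ Z^2.
  H_1: rank ker ∂_1 − rank ∂_2 = (12 − 8) − 1 = 3, and the invariant factors of ∂_2 are all 1, so H_1 ≅ Z^3.
  H_2: rank ker ∂_2 − rank ∂_3 = (1 − 1) − 0 = 0, and there is no ∂_3, so H_2 ≅ 0.

As a check, the Euler characteristic is 10 − 12 + 1 = -1, which agrees with 2 − 3 + 0 = -1.
(K is a triangulation of the disjoint union of a wedge of 3 circles and the 2-simplex.)

H_0 ≅ Z^2,  H_1 ≅ Z^3,  H_2 = 0.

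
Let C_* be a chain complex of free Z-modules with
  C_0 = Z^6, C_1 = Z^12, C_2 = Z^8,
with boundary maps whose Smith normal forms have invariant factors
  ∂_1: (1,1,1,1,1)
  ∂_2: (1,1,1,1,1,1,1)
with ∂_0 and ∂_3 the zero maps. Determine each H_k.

H_0 = Z,  H_1 = 0,  H_2 = Z.

H_0: b_0 = 6 − 0 − 5 = 1; torsion from ∂_1 factors > 1: none. So H_0 = Z.
H_1: b_1 = 12 − 5 − 7 = 0; torsion from ∂_2 factors > 1: none. So H_1 = 0.
H_2: b_2 = 8 − 7 − 0 = 1; torsion from ∂_3 factors > 1: none. So H_2 = Z.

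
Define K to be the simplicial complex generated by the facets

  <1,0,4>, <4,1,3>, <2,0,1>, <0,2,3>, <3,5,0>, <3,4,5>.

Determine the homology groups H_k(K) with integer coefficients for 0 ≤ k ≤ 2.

H_0 ≅ Z,  H_1 ≅ Z,  H_2 = 0.

Order the vertices as 0 < 1 < 2 < 3 < 4 < 5. Listing each simplex with vertices in this order, K has dimension 2 with simplices:

  0-simplices (6): [0], [1], [2], [3], [4], [5]
  1-simplices (12): [0,1], [0,2], [0,3], [0,4], [0,5], [1,2], [1,3], [1,4], [2,3], [3,4], [3,5], [4,5]
  2-simplices (6): [0,1,2], [0,1,4], [0,2,3], [0,3,5], [1,3,4], [3,4,5]

Hence C_0 ≅ Z^6, C_1 ≅ Z^12, C_2 ≅ Z^6.

The boundary map ∂_1: C_1 → C_0 sends each edge [p,q] (with p < q) to q − p.
The 6×12 boundary matrix has rank 5 and Smith normal form diag(1,1,1,1,1).

∂_2: C_2 → C_1 acts by ∂[p,q,r] = [q,r] − [p,r] + [p,q]. For instance
  ∂[3,4,5] = [4,5] − [3,5] + [3,4],
  ∂[0,2,3] = [2,3] − [0,3] + [0,2].
The 12×6 boundary matrix has rank 6 and Smith normal form diag(1,1,1,1,1,1).

Computing H_k = (kernel of ∂_k) / (image of ∂_{k+1}):

  H_0: rank C_0 − rank ∂_1 = 6 − 5 = 1, and the invariant factors of ∂_1 are all 1, so H_0 = Z.
  H_1: rank ker ∂_1 − rank ∂_2 = (12 − 5) − 6 = 1, and the invariant factors of ∂_2 are all 1, so H_1 = Z.
  H_2: rank ker ∂_2 − rank ∂_3 = (6 − 6) − 0 = 0, and there is no ∂_3, so H_2 = 0.

As a check, the Euler characteristic is 6 − 12 + 6 = 0, which agrees with 1 − 1 + 0 = 0.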